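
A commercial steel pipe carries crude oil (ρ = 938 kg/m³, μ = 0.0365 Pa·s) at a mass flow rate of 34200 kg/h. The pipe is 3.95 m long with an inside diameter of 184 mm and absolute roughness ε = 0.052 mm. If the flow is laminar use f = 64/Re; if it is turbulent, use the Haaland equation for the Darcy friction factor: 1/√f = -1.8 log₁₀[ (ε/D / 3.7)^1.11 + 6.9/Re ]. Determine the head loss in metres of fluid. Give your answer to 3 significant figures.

ṁ = 34200 kg/h = 34200/3600 = 9.5 kg/s.
A = πD²/4 = π(0.184)²/4 = 0.02659 m²; mean velocity V = ṁ/(ρA) = 9.5/(938 · 0.02659) = 0.3809 m/s.
Reynolds number Re = ρVD/μ = 938 · 0.3809 · 0.184 / 0.0365 = 1801.
Re < 2300 → laminar flow, so f = 64/Re = 64/1801 = 0.03554 (the turbulent correlation is not needed).
Darcy-Weisbach: ΔP = f(L/D)(ρV²/2) = 0.03554·(3.95/0.184)·(938·0.3809²/2) = 0.03554·21.47·68.04 = 51.9 Pa.
Head loss h_f = ΔP/(ρg) = 51.9/(938·9.81) = 0.00564 m.

h_f ≈ 0.00564 m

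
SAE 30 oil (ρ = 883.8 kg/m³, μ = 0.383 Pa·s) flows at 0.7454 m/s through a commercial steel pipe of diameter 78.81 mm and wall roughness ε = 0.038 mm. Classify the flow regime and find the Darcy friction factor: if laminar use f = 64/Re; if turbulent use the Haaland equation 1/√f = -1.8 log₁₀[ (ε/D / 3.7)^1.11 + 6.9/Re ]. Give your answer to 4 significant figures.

f ≈ 0.4721

Re = ρVD/μ = 883.8·0.7454·0.07881/0.383 = 135.6.
Re < 2300 → laminar, so f = 64/Re = 0.4721 (roughness is irrelevant in laminar flow).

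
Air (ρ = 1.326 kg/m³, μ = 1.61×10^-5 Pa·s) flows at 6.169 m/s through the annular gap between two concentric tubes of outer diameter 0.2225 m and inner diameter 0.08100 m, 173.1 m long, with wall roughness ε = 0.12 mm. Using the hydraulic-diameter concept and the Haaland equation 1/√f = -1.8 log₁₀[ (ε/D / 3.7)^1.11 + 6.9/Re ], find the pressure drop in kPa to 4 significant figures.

ΔP ≈ 0.6855 kPa

Hydraulic diameter D_h = 4A/P = D_o - D_i = 0.2225 - 0.081 = 0.1415 m.
Re = ρVD_h/μ = 1.326·6.169·0.1415/1.61e-05 = 7.189e+04.
ε/D_h = 0.00012/0.1415 = 0.000848; Haaland gives 1/√f = -1.8 log₁₀[9.12e-05+9.6e-05] = 6.71, so f = 0.02221.
ΔP = f(L/D_h)(ρV²/2) = 0.02221·173.1/0.1415·25.23 = 685.5 Pa.
ΔP = 0.6855 kPa.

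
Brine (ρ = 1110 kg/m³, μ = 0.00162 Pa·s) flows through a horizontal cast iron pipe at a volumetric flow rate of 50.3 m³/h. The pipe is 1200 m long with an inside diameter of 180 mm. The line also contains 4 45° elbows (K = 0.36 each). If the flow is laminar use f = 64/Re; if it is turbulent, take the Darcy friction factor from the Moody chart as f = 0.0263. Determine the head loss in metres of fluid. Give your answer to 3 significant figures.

Q = 50.3 m³/h = 50.3/3600 = 0.01397 m³/s.
Cross-sectional area A = πD²/4 = π(0.18)²/4 = 0.02545 m²; mean velocity V = Q/A = 0.01397/0.02545 = 0.5491 m/s.
Reynolds number Re = ρVD/μ = 1110 · 0.5491 · 0.18 / 0.00162 = 6.772e+04.
Re > 4000 → turbulent; use the Moody-chart value f = 0.0263.
Total minor-loss coefficient ΣK = 4·0.36 = 1.44.
ΔP = [f·L/D + ΣK]·(ρV²/2) = [0.0263·1200/0.18 + 1.44]·(1110·0.5491²/2) = [175.3 + 1.44]·167.3 = 2.958e+04 Pa.
Head loss h_f = ΔP/(ρg) = 2.958e+04/(1110·9.81) = 2.72 m.

h_f ≈ 2.72 m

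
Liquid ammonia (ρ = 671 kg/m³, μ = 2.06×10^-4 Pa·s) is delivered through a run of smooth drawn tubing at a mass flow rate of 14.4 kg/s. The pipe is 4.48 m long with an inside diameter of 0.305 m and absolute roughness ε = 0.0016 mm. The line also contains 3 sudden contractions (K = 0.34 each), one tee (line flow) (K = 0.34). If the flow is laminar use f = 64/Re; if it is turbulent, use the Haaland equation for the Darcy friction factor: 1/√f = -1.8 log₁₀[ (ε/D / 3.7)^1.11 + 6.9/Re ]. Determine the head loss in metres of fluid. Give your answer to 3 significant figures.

h_f ≈ 0.00691 m

A = πD²/4 = π(0.305)²/4 = 0.07306 m²; mean velocity V = ṁ/(ρA) = 14.4/(671 · 0.07306) = 0.2937 m/s.
Reynolds number Re = ρVD/μ = 671 · 0.2937 · 0.305 / 0.000206 = 2.918e+05.
Re > 4000 → turbulent. Relative roughness ε/D = 1.6e-06/0.305 = 5.25e-06. Haaland: 1/√f = -1.8 log₁₀[(5.25e-06/3.7)^1.11 + 6.9/2.918e+05] = -1.8 log₁₀[3.22e-07 + 2.36e-05] = 8.317, so f = 0.01446.
Total minor-loss coefficient ΣK = 3·0.34 + 1·0.34 = 1.36.
ΔP = [f·L/D + ΣK]·(ρV²/2) = [0.01446·4.48/0.305 + 1.36]·(671·0.2937²/2) = [0.2124 + 1.36]·28.95 = 45.51 Pa.
Head loss h_f = ΔP/(ρg) = 45.51/(671·9.81) = 0.00691 m.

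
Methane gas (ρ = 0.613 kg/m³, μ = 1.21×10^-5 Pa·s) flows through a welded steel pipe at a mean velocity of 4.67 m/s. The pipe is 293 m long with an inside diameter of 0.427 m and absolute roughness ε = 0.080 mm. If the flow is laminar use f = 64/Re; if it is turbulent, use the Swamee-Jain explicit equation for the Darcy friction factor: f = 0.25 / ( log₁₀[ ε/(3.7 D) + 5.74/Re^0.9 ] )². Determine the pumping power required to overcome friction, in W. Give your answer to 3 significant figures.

P ≈ 58.0 W

Reynolds number Re = ρVD/μ = 0.613 · 4.67 · 0.427 / 1.21e-05 = 1.01e+05.
Re > 4000 → turbulent. Relative roughness ε/D = 8e-05/0.427 = 0.000187. Swamee-Jain: f = 0.25/(log₁₀[0.000187/3.7 + 5.74/1.01e+05^0.9])² = 0.25/(log₁₀[5.06e-05 + 0.00018])² = 0.25/(-3.637)² = 0.0189.
Darcy-Weisbach: ΔP = f(L/D)(ρV²/2) = 0.0189·(293/0.427)·(0.613·4.67²/2) = 0.0189·686.2·6.684 = 86.67 Pa.
Q = V·A = 4.67·0.1432 = 0.6687 m³/s.
Pumping power P = QΔP = 0.6687·86.67 = 57.96 W = 58.0 W.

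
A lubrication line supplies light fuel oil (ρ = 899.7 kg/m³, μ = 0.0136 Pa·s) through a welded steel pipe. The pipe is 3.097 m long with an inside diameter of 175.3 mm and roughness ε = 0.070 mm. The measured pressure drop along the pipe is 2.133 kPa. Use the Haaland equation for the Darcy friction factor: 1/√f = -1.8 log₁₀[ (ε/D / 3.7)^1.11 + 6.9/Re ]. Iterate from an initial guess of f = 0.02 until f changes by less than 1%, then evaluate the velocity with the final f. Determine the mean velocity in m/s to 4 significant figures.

Rearranging Darcy-Weisbach: V = √(2·ΔP·D/(f·L·ρ)). With ε/D = 7e-05/0.1753 = 0.000399, iterate starting from f = 0.02:
  f = 0.02 → V = √(2·2133·0.1753/(0.02·3.097·899.7)) = 3.663 m/s; Re = ρVD/μ = 4.248e+04; f → 0.02261
  f = 0.02261 → V = 3.445 m/s; Re = 3.996e+04; f → 0.02287
  f = 0.02287 → V = 3.425 m/s; Re = 3.972e+04; f → 0.0229
Converged (Δf/f < 1%). With the final f = 0.0229: V = √(2·2133·0.1753/(0.0229·3.097·899.7)) = 3.423 m/s.

V ≈ 3.423 m/s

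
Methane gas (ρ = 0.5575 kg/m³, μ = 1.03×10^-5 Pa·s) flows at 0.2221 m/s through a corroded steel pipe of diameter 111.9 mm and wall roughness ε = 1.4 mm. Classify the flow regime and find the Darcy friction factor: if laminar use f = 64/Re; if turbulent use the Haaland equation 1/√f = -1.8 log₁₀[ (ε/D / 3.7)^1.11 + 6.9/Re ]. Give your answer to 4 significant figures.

Re = ρVD/μ = 0.5575·0.2221·0.1119/1.03e-05 = 1345.
Re < 2300 → laminar, so f = 64/Re = 0.04758 (roughness is irrelevant in laminar flow).

f ≈ 0.04758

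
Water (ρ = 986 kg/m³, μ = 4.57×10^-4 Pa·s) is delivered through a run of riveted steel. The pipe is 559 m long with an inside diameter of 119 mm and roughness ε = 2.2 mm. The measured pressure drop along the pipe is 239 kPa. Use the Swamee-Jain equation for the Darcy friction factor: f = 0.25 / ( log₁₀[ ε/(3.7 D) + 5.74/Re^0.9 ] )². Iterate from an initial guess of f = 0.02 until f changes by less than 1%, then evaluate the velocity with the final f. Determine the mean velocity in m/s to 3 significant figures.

V ≈ 1.48 m/s

Rearranging Darcy-Weisbach: V = √(2·ΔP·D/(f·L·ρ)). With ε/D = 0.0022/0.119 = 0.0185, iterate starting from f = 0.02:
  f = 0.02 → V = √(2·2.39e+05·0.119/(0.02·559·986)) = 2.272 m/s; Re = ρVD/μ = 5.832e+05; f → 0.04734
  f = 0.04734 → V = 1.477 m/s; Re = 3.791e+05; f → 0.0474
Converged (Δf/f < 1%). With the final f = 0.0474: V = √(2·2.39e+05·0.119/(0.0474·559·986)) = 1.476 m/s.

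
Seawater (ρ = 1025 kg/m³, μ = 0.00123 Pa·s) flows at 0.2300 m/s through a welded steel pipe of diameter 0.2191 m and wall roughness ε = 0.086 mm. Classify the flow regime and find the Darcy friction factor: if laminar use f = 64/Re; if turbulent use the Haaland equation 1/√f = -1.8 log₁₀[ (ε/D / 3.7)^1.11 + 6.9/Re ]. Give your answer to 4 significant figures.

Re = ρVD/μ = 1025·0.23·0.2191/0.00123 = 4.199e+04.
Re > 4000 → turbulent. ε/D = 8.6e-05/0.2191 = 0.000393; Haaland: 1/√f = -1.8 log₁₀[3.88e-05 + 0.000164] = 6.646, so f = 0.02264.

f ≈ 0.02264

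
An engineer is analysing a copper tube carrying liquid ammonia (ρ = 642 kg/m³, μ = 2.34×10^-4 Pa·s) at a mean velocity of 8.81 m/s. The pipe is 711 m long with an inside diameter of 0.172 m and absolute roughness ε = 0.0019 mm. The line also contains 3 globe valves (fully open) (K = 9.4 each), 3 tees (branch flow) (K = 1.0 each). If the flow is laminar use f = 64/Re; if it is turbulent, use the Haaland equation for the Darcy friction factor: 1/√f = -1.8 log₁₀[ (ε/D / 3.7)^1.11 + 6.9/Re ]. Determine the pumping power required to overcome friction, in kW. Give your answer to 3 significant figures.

Reynolds number Re = ρVD/μ = 642 · 8.81 · 0.172 / 0.000234 = 4.157e+06.
Re > 4000 → turbulent. Relative roughness ε/D = 1.9e-06/0.172 = 1.1e-05. Haaland: 1/√f = -1.8 log₁₀[(1.1e-05/3.7)^1.11 + 6.9/4.157e+06] = -1.8 log₁₀[7.37e-07 + 1.66e-06] = 10.12, so f = 0.00977.
Total minor-loss coefficient ΣK = 3·9.4 + 3·1 = 31.2.
ΔP = [f·L/D + ΣK]·(ρV²/2) = [0.00977·711/0.172 + 31.2]·(642·8.81²/2) = [40.39 + 31.2]·2.491e+04 = 1.784e+06 Pa.
Q = V·A = 8.81·0.02324 = 0.2047 m³/s.
Pumping power P = QΔP = 0.2047·1.784e+06 = 365100 W = 365 kW.

P ≈ 365 kW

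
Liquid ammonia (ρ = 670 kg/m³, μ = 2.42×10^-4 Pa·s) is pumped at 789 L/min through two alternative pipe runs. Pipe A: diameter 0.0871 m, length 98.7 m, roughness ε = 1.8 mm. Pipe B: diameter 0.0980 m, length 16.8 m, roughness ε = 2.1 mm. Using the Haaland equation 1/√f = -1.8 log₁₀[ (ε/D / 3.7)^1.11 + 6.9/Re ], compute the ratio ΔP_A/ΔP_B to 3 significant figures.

ΔP_A/ΔP_B ≈ 10.4

Pipe A: V = Q/A = 0.01315/0.005958 = 2.207 m/s; Re = 5.322e+05; ε/D = 0.0207; Haaland → f = 0.04942; ΔP_A = f(L/D)(ρV²/2) = 9.138e+04 Pa.
Pipe B: V = Q/A = 0.01315/0.007543 = 1.743 m/s; Re = 4.73e+05; ε/D = 0.0214; Haaland → f = 0.05013; ΔP_B = f(L/D)(ρV²/2) = 8749 Pa.
ΔP_A/ΔP_B = 9.138e+04/8749 = 10.4.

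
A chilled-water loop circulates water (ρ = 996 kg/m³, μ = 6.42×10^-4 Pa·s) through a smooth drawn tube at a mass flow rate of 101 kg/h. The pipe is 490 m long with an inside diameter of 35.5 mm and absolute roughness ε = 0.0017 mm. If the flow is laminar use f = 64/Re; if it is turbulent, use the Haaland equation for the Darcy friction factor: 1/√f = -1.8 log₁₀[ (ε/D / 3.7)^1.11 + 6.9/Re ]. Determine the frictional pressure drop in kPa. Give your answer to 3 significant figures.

ṁ = 101 kg/h = 101/3600 = 0.02806 kg/s.
A = πD²/4 = π(0.0355)²/4 = 0.0009898 m²; mean velocity V = ṁ/(ρA) = 0.02806/(996 · 0.0009898) = 0.02846 m/s.
Reynolds number Re = ρVD/μ = 996 · 0.02846 · 0.0355 / 0.000642 = 1567.
Re < 2300 → laminar flow, so f = 64/Re = 64/1567 = 0.04083 (the turbulent correlation is not needed).
Darcy-Weisbach: ΔP = f(L/D)(ρV²/2) = 0.04083·(490/0.0355)·(996·0.02846²/2) = 0.04083·1.38e+04·0.4033 = 227.3 Pa.
ΔP = 227.3 Pa = 0.227 kPa.

ΔP ≈ 0.227 kPa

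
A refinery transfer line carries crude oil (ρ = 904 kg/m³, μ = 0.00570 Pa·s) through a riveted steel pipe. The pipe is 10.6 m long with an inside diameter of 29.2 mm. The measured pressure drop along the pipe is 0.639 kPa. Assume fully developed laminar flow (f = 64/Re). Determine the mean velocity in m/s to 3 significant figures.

V ≈ 0.282 m/s

For laminar flow, f = 64/Re with Re = ρVD/μ, so Darcy-Weisbach reduces to ΔP = 32μLV/D². Solving for V: V = ΔP·D²/(32μL) = 639·(0.0292)²/(32·0.0057·10.6) = 0.2818 m/s.
Check: Re = ρVD/μ = 904·0.2818·0.0292/0.0057 = 1305 < 2300, so the laminar assumption holds.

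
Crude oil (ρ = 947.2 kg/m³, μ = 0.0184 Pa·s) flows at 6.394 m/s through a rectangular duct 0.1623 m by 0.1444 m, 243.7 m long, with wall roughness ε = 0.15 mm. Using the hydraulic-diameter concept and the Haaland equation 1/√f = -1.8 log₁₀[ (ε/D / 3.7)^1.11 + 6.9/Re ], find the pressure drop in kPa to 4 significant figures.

Hydraulic diameter D_h = 4A/P = 4·(0.1623·0.1444)/(2·(0.1623+0.1444)) = 0.09374/0.6134 = 0.1528 m.
Re = ρVD_h/μ = 947.2·6.394·0.1528/0.0184 = 5.03e+04.
ε/D_h = 0.00015/0.1528 = 0.000981; Haaland gives 1/√f = -1.8 log₁₀[0.000107+0.000137] = 6.501, so f = 0.02366.
ΔP = f(L/D_h)(ρV²/2) = 0.02366·243.7/0.1528·1.936e+04 = 7.305e+05 Pa.
ΔP = 730.5 kPa.

ΔP ≈ 730.5 kPa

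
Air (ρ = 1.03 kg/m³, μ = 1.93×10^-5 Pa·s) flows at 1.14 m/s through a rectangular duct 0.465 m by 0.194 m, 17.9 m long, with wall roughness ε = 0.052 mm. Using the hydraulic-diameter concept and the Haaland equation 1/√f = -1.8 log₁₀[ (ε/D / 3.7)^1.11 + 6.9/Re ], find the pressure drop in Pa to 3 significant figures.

Hydraulic diameter D_h = 4A/P = 4·(0.465·0.194)/(2·(0.465+0.194)) = 0.3608/1.318 = 0.2738 m.
Re = ρVD_h/μ = 1.03·1.14·0.2738/1.93e-05 = 1.666e+04.
ε/D_h = 5.2e-05/0.2738 = 0.00019; Haaland gives 1/√f = -1.8 log₁₀[1.73e-05+0.000414] = 6.057, so f = 0.02726.
ΔP = f(L/D_h)(ρV²/2) = 0.02726·17.9/0.2738·0.6693 = 1.193 Pa.

ΔP ≈ 1.19 Pa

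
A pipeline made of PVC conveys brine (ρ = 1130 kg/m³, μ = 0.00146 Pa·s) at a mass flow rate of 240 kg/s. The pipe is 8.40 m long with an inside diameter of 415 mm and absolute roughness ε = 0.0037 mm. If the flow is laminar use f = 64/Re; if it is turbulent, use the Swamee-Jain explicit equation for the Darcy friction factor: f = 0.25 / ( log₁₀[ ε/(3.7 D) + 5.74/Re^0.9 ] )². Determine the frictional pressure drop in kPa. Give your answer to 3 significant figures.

ΔP ≈ 0.373 kPa

A = πD²/4 = π(0.415)²/4 = 0.1353 m²; mean velocity V = ṁ/(ρA) = 240/(1130 · 0.1353) = 1.57 m/s.
Reynolds number Re = ρVD/μ = 1130 · 1.57 · 0.415 / 0.00146 = 5.043e+05.
Re > 4000 → turbulent. Relative roughness ε/D = 3.7e-06/0.415 = 8.92e-06. Swamee-Jain: f = 0.25/(log₁₀[8.92e-06/3.7 + 5.74/5.043e+05^0.9])² = 0.25/(log₁₀[2.41e-06 + 4.23e-05])² = 0.25/(-4.349)² = 0.01321.
Darcy-Weisbach: ΔP = f(L/D)(ρV²/2) = 0.01321·(8.4/0.415)·(1130·1.57²/2) = 0.01321·20.24·1393 = 372.6 Pa.
ΔP = 372.6 Pa = 0.373 kPa.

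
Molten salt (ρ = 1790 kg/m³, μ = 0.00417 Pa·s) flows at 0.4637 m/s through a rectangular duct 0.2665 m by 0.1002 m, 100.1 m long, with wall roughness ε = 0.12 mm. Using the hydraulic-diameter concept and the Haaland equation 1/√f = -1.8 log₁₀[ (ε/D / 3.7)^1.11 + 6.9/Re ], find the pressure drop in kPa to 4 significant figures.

ΔP ≈ 3.359 kPa

Hydraulic diameter D_h = 4A/P = 4·(0.2665·0.1002)/(2·(0.2665+0.1002)) = 0.1068/0.7334 = 0.1456 m.
Re = ρVD_h/μ = 1790·0.4637·0.1456/0.00417 = 2.899e+04.
ε/D_h = 0.00012/0.1456 = 0.000824; Haaland gives 1/√f = -1.8 log₁₀[8.83e-05+0.000238] = 6.275, so f = 0.02539.
ΔP = f(L/D_h)(ρV²/2) = 0.02539·100.1/0.1456·192.4 = 3359 Pa.
ΔP = 3.359 kPa.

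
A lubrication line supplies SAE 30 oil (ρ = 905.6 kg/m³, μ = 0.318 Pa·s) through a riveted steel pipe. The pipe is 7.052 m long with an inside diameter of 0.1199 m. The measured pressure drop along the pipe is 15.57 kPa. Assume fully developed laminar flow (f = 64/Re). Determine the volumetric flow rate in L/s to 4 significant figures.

For laminar flow, f = 64/Re with Re = ρVD/μ, so Darcy-Weisbach reduces to ΔP = 32μLV/D². Solving for V: V = ΔP·D²/(32μL) = 1.557e+04·(0.1199)²/(32·0.318·7.052) = 3.119 m/s.
Check: Re = ρVD/μ = 905.6·3.119·0.1199/0.318 = 1065 < 2300, so the laminar assumption holds.
Q = V·A = 3.119·(π/4·0.1199²) = 0.03522 m³/s = 35.22 L/s.

Q ≈ 35.22 L/s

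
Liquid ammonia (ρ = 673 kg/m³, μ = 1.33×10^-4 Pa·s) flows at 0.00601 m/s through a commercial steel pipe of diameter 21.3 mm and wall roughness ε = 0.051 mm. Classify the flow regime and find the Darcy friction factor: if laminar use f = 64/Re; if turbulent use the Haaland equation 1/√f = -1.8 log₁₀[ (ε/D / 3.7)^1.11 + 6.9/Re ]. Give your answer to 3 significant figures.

f ≈ 0.0988

Re = ρVD/μ = 673·0.00601·0.0213/0.000133 = 647.8.
Re < 2300 → laminar, so f = 64/Re = 0.0988 (roughness is irrelevant in laminar flow).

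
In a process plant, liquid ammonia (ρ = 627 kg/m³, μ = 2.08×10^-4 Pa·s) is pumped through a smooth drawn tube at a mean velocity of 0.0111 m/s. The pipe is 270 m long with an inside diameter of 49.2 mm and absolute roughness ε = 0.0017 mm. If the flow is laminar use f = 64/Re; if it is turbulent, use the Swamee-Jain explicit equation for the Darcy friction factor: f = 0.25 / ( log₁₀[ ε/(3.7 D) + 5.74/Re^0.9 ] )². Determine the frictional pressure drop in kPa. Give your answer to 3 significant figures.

ΔP ≈ 0.00824 kPa

Reynolds number Re = ρVD/μ = 627 · 0.0111 · 0.0492 / 0.000208 = 1646.
Re < 2300 → laminar flow, so f = 64/Re = 64/1646 = 0.03888 (the turbulent correlation is not needed).
Darcy-Weisbach: ΔP = f(L/D)(ρV²/2) = 0.03888·(270/0.0492)·(627·0.0111²/2) = 0.03888·5488·0.03863 = 8.241 Pa.
ΔP = 8.241 Pa = 0.00824 kPa.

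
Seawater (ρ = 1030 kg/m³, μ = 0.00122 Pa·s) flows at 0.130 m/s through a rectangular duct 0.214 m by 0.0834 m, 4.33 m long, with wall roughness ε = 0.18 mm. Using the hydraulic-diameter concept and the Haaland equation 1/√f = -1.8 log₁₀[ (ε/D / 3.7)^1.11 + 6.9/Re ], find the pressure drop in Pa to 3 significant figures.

ΔP ≈ 9.72 Pa

Hydraulic diameter D_h = 4A/P = 4·(0.214·0.0834)/(2·(0.214+0.0834)) = 0.07139/0.5948 = 0.12 m.
Re = ρVD_h/μ = 1030·0.13·0.12/0.00122 = 1.317e+04.
ε/D_h = 0.00018/0.12 = 0.0015; Haaland gives 1/√f = -1.8 log₁₀[0.000172+0.000524] = 5.684, so f = 0.03095.
ΔP = f(L/D_h)(ρV²/2) = 0.03095·4.33/0.12·8.704 = 9.719 Pa.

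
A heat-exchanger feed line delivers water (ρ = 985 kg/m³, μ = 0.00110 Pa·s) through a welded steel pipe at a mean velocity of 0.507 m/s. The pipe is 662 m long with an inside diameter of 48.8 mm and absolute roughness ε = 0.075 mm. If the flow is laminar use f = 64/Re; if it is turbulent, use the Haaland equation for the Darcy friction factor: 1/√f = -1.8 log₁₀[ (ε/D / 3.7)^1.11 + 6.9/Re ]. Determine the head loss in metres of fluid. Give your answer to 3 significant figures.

Reynolds number Re = ρVD/μ = 985 · 0.507 · 0.0488 / 0.0011 = 2.215e+04.
Re > 4000 → turbulent. Relative roughness ε/D = 7.5e-05/0.0488 = 0.00154. Haaland: 1/√f = -1.8 log₁₀[(0.00154/3.7)^1.11 + 6.9/2.215e+04] = -1.8 log₁₀[0.000176 + 0.000311] = 5.961, so f = 0.02814.
Darcy-Weisbach: ΔP = f(L/D)(ρV²/2) = 0.02814·(662/0.0488)·(985·0.507²/2) = 0.02814·1.357e+04·126.6 = 4.833e+04 Pa.
Head loss h_f = ΔP/(ρg) = 4.833e+04/(985·9.81) = 5.00 m.

h_f ≈ 5.00 m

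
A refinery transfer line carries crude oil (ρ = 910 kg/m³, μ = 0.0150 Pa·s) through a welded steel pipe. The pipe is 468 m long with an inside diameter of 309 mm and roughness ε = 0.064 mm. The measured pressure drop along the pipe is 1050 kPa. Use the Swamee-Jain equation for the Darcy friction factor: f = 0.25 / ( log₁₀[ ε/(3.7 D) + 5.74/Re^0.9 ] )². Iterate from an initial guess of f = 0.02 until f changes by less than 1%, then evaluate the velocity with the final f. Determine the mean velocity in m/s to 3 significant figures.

V ≈ 9.33 m/s

Rearranging Darcy-Weisbach: V = √(2·ΔP·D/(f·L·ρ)). With ε/D = 6.4e-05/0.309 = 0.000207, iterate starting from f = 0.02:
  f = 0.02 → V = √(2·1.05e+06·0.309/(0.02·468·910)) = 8.728 m/s; Re = ρVD/μ = 1.636e+05; f → 0.01765
  f = 0.01765 → V = 9.29 m/s; Re = 1.742e+05; f → 0.0175
Converged (Δf/f < 1%). With the final f = 0.0175: V = √(2·1.05e+06·0.309/(0.0175·468·910)) = 9.331 m/s.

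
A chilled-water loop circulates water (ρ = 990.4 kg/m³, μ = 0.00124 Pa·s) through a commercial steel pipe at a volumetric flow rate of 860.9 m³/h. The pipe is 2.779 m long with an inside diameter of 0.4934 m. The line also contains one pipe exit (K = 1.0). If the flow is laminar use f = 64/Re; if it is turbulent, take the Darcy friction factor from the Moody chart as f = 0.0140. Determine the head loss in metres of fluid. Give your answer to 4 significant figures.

h_f ≈ 0.08602 m

Q = 860.9 m³/h = 860.9/3600 = 0.2391 m³/s.
Cross-sectional area A = πD²/4 = π(0.4934)²/4 = 0.1912 m²; mean velocity V = Q/A = 0.2391/0.1912 = 1.251 m/s.
Reynolds number Re = ρVD/μ = 990.4 · 1.251 · 0.4934 / 0.00124 = 4.929e+05.
Re > 4000 → turbulent; use the Moody-chart value f = 0.0140.
Total minor-loss coefficient ΣK = 1·1 = 1.
ΔP = [f·L/D + ΣK]·(ρV²/2) = [0.014·2.779/0.4934 + 1]·(990.4·1.251²/2) = [0.07885 + 1]·774.6 = 835.7 Pa.
Head loss h_f = ΔP/(ρg) = 835.7/(990.4·9.81) = 0.08602 m.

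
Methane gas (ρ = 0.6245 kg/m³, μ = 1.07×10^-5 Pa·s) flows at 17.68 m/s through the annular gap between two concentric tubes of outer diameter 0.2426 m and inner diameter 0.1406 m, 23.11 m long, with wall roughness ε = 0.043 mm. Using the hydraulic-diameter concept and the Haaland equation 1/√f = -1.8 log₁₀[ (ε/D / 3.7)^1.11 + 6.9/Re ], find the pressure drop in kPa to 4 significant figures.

Hydraulic diameter D_h = 4A/P = D_o - D_i = 0.2426 - 0.1406 = 0.102 m.
Re = ρVD_h/μ = 0.6245·17.68·0.102/1.07e-05 = 1.053e+05.
ε/D_h = 4.3e-05/0.102 = 0.000422; Haaland gives 1/√f = -1.8 log₁₀[4.2e-05+6.56e-05] = 7.143, so f = 0.0196.
ΔP = f(L/D_h)(ρV²/2) = 0.0196·23.11/0.102·97.6 = 433.4 Pa.
ΔP = 0.4334 kPa.

ΔP ≈ 0.4334 kPa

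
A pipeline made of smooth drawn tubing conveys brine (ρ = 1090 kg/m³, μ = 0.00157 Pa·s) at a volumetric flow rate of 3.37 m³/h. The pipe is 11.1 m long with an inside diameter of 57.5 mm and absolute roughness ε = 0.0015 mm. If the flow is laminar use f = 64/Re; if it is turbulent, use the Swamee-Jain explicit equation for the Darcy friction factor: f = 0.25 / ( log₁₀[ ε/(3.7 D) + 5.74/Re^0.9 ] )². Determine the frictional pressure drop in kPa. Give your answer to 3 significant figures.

Q = 3.37 m³/h = 3.37/3600 = 0.0009361 m³/s.
Cross-sectional area A = πD²/4 = π(0.0575)²/4 = 0.002597 m²; mean velocity V = Q/A = 0.0009361/0.002597 = 0.3605 m/s.
Reynolds number Re = ρVD/μ = 1090 · 0.3605 · 0.0575 / 0.00157 = 1.439e+04.
Re > 4000 → turbulent. Relative roughness ε/D = 1.5e-06/0.0575 = 2.61e-05. Swamee-Jain: f = 0.25/(log₁₀[2.61e-05/3.7 + 5.74/1.439e+04^0.9])² = 0.25/(log₁₀[7.05e-06 + 0.00104])² = 0.25/(-2.98)² = 0.02814.
Darcy-Weisbach: ΔP = f(L/D)(ρV²/2) = 0.02814·(11.1/0.0575)·(1090·0.3605²/2) = 0.02814·193·70.83 = 384.8 Pa.
ΔP = 384.8 Pa = 0.385 kPa.

ΔP ≈ 0.385 kPa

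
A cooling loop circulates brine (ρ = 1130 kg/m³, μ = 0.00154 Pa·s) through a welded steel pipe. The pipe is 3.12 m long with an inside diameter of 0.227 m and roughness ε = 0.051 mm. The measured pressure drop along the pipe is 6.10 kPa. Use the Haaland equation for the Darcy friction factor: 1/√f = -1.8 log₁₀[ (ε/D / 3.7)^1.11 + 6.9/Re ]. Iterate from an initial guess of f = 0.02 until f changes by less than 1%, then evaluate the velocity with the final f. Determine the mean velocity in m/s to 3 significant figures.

V ≈ 7.30 m/s

Rearranging Darcy-Weisbach: V = √(2·ΔP·D/(f·L·ρ)). With ε/D = 5.1e-05/0.227 = 0.000225, iterate starting from f = 0.02:
  f = 0.02 → V = √(2·6100·0.227/(0.02·3.12·1130)) = 6.267 m/s; Re = ρVD/μ = 1.044e+06; f → 0.01484
  f = 0.01484 → V = 7.276 m/s; Re = 1.212e+06; f → 0.01474
Converged (Δf/f < 1%). With the final f = 0.01474: V = √(2·6100·0.227/(0.01474·3.12·1130)) = 7.3 m/s.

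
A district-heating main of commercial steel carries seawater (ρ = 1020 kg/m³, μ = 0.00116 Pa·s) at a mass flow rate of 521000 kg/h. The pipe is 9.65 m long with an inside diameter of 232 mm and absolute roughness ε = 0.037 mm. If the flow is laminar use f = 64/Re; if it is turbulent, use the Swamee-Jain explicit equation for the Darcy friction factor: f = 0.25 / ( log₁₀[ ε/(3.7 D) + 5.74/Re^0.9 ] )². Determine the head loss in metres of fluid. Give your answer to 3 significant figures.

ṁ = 521000 kg/h = 521000/3600 = 144.7 kg/s.
A = πD²/4 = π(0.232)²/4 = 0.04227 m²; mean velocity V = ṁ/(ρA) = 144.7/(1020 · 0.04227) = 3.356 m/s.
Reynolds number Re = ρVD/μ = 1020 · 3.356 · 0.232 / 0.00116 = 6.847e+05.
Re > 4000 → turbulent. Relative roughness ε/D = 3.7e-05/0.232 = 0.000159. Swamee-Jain: f = 0.25/(log₁₀[0.000159/3.7 + 5.74/6.847e+05^0.9])² = 0.25/(log₁₀[4.31e-05 + 3.21e-05])² = 0.25/(-4.124)² = 0.0147.
Darcy-Weisbach: ΔP = f(L/D)(ρV²/2) = 0.0147·(9.65/0.232)·(1020·3.356²/2) = 0.0147·41.59·5745 = 3514 Pa.
Head loss h_f = ΔP/(ρg) = 3514/(1020·9.81) = 0.351 m.

h_f ≈ 0.351 m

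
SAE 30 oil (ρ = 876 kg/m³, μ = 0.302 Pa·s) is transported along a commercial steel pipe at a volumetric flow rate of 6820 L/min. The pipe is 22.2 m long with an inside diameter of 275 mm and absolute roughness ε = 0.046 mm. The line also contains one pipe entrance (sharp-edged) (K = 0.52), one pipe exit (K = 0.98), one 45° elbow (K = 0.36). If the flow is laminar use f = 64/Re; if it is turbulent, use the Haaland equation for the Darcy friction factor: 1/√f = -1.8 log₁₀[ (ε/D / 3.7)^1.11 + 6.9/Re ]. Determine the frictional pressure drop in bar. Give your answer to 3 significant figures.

ΔP ≈ 0.0841 bar

Q = 6820 L/min = 6820/60000 = 0.1137 m³/s.
Cross-sectional area A = πD²/4 = π(0.275)²/4 = 0.0594 m²; mean velocity V = Q/A = 0.1137/0.0594 = 1.914 m/s.
Reynolds number Re = ρVD/μ = 876 · 1.914 · 0.275 / 0.302 = 1527.
Re < 2300 → laminar flow, so f = 64/Re = 64/1527 = 0.04192 (the turbulent correlation is not needed).
Total minor-loss coefficient ΣK = 1·0.52 + 1·0.98 + 1·0.36 = 1.86.
ΔP = [f·L/D + ΣK]·(ρV²/2) = [0.04192·22.2/0.275 + 1.86]·(876·1.914²/2) = [3.384 + 1.86]·1604 = 8413 Pa.
ΔP = 8413 Pa = 0.0841 bar.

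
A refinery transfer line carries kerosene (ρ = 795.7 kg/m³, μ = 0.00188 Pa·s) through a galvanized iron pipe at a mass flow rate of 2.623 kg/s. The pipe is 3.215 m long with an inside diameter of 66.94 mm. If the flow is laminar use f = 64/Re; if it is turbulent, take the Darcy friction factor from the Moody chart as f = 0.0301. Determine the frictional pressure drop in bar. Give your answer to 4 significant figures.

ΔP ≈ 0.005046 bar

A = πD²/4 = π(0.06694)²/4 = 0.003519 m²; mean velocity V = ṁ/(ρA) = 2.623/(795.7 · 0.003519) = 0.9367 m/s.
Reynolds number Re = ρVD/μ = 795.7 · 0.9367 · 0.06694 / 0.00188 = 2.654e+04.
Re > 4000 → turbulent; use the Moody-chart value f = 0.0301.
Darcy-Weisbach: ΔP = f(L/D)(ρV²/2) = 0.0301·(3.215/0.06694)·(795.7·0.9367²/2) = 0.0301·48.03·349.1 = 504.6 Pa.
ΔP = 504.6 Pa = 0.005046 bar.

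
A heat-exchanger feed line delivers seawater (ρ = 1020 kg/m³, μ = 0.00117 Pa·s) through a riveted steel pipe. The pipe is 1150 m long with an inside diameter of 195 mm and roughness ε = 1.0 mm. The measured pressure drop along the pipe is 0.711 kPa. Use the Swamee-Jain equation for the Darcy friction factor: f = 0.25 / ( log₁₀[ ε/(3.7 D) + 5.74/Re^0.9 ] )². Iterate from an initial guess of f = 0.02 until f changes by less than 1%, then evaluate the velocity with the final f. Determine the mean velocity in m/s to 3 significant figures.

Rearranging Darcy-Weisbach: V = √(2·ΔP·D/(f·L·ρ)). With ε/D = 0.001/0.195 = 0.00513, iterate starting from f = 0.02:
  f = 0.02 → V = √(2·711·0.195/(0.02·1150·1020)) = 0.1087 m/s; Re = ρVD/μ = 1.848e+04; f → 0.03548
  f = 0.03548 → V = 0.08163 m/s; Re = 1.388e+04; f → 0.03672
  f = 0.03672 → V = 0.08023 m/s; Re = 1.364e+04; f → 0.03681
Converged (Δf/f < 1%). With the final f = 0.03681: V = √(2·711·0.195/(0.03681·1150·1020)) = 0.08014 m/s.

V ≈ 0.0801 m/s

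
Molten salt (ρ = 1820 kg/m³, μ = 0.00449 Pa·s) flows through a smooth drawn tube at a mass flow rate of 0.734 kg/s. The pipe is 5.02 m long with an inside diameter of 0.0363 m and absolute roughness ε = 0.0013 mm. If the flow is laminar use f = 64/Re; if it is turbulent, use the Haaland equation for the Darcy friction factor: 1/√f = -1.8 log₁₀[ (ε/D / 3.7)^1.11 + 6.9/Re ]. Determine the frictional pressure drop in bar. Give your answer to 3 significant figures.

ΔP ≈ 0.00692 bar

A = πD²/4 = π(0.0363)²/4 = 0.001035 m²; mean velocity V = ṁ/(ρA) = 0.734/(1820 · 0.001035) = 0.3897 m/s.
Reynolds number Re = ρVD/μ = 1820 · 0.3897 · 0.0363 / 0.00449 = 5734.
Re > 4000 → turbulent. Relative roughness ε/D = 1.3e-06/0.0363 = 3.58e-05. Haaland: 1/√f = -1.8 log₁₀[(3.58e-05/3.7)^1.11 + 6.9/5734] = -1.8 log₁₀[2.72e-06 + 0.0012] = 5.254, so f = 0.03623.
Darcy-Weisbach: ΔP = f(L/D)(ρV²/2) = 0.03623·(5.02/0.0363)·(1820·0.3897²/2) = 0.03623·138.3·138.2 = 692.4 Pa.
ΔP = 692.4 Pa = 0.00692 bar.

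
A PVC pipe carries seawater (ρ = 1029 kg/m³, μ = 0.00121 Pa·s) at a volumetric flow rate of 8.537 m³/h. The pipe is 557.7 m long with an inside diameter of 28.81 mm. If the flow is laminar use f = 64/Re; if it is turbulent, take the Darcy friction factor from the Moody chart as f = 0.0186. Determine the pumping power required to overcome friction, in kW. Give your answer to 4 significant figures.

P ≈ 5.813 kW

Q = 8.537 m³/h = 8.537/3600 = 0.002371 m³/s.
Cross-sectional area A = πD²/4 = π(0.02881)²/4 = 0.0006519 m²; mean velocity V = Q/A = 0.002371/0.0006519 = 3.638 m/s.
Reynolds number Re = ρVD/μ = 1029 · 3.638 · 0.02881 / 0.00121 = 8.913e+04.
Re > 4000 → turbulent; use the Moody-chart value f = 0.0186.
Darcy-Weisbach: ΔP = f(L/D)(ρV²/2) = 0.0186·(557.7/0.02881)·(1029·3.638²/2) = 0.0186·1.936e+04·6808 = 2.451e+06 Pa.
Pumping power P = QΔP = 0.002371·2.451e+06 = 5813.1 W = 5.813 kW.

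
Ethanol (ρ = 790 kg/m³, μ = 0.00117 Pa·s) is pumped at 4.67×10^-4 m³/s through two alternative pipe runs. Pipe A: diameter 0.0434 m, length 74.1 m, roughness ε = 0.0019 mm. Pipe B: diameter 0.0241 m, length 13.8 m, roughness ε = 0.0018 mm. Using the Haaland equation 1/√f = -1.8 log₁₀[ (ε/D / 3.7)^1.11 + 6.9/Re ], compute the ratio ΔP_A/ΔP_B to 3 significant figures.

Pipe A: V = Q/A = 0.000467/0.001479 = 0.3157 m/s; Re = 9251; ε/D = 4.38e-05; Haaland → f = 0.0316; ΔP_A = f(L/D)(ρV²/2) = 2124 Pa.
Pipe B: V = Q/A = 0.000467/0.0004562 = 1.024 m/s; Re = 1.666e+04; ε/D = 7.47e-05; Haaland → f = 0.02707; ΔP_B = f(L/D)(ρV²/2) = 6418 Pa.
ΔP_A/ΔP_B = 2124/6418 = 0.331.

ΔP_A/ΔP_B ≈ 0.331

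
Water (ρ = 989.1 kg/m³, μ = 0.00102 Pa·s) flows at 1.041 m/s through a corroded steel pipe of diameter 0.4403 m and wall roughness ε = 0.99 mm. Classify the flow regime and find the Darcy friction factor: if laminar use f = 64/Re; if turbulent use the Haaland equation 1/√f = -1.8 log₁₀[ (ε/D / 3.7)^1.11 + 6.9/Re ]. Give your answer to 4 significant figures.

f ≈ 0.02455

Re = ρVD/μ = 989.1·1.041·0.4403/0.00102 = 4.445e+05.
Re > 4000 → turbulent. ε/D = 0.00099/0.4403 = 0.00225; Haaland: 1/√f = -1.8 log₁₀[0.000269 + 1.55e-05] = 6.382, so f = 0.02455.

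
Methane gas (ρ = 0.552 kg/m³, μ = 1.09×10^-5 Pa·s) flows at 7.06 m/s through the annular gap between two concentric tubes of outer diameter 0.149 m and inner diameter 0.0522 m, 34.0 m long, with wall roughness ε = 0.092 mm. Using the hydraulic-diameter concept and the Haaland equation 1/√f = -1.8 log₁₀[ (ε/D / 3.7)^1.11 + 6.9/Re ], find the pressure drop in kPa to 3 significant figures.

ΔP ≈ 0.120 kPa

Hydraulic diameter D_h = 4A/P = D_o - D_i = 0.149 - 0.0522 = 0.0968 m.
Re = ρVD_h/μ = 0.552·7.06·0.0968/1.09e-05 = 3.461e+04.
ε/D_h = 9.2e-05/0.0968 = 0.00095; Haaland gives 1/√f = -1.8 log₁₀[0.000103+0.000199] = 6.334, so f = 0.02493.
ΔP = f(L/D_h)(ρV²/2) = 0.02493·34/0.0968·13.76 = 120.4 Pa.
ΔP = 0.120 kPa.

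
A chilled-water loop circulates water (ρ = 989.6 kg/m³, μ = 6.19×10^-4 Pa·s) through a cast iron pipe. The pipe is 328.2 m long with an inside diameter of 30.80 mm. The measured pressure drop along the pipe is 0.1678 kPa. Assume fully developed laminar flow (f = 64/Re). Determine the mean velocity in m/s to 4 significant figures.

For laminar flow, f = 64/Re with Re = ρVD/μ, so Darcy-Weisbach reduces to ΔP = 32μLV/D². Solving for V: V = ΔP·D²/(32μL) = 167.8·(0.0308)²/(32·0.000619·328.2) = 0.02449 m/s.
Check: Re = ρVD/μ = 989.6·0.02449·0.0308/0.000619 = 1206 < 2300, so the laminar assumption holds.

V ≈ 0.02449 m/s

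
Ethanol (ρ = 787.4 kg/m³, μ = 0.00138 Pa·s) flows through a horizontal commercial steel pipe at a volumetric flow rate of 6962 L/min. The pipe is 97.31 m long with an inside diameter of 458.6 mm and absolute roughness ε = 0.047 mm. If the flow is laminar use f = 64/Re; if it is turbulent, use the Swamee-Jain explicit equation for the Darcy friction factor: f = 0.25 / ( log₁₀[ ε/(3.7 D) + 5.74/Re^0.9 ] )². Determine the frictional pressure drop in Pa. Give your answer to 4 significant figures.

Q = 6962 L/min = 6962/60000 = 0.116 m³/s.
Cross-sectional area A = πD²/4 = π(0.4586)²/4 = 0.1652 m²; mean velocity V = Q/A = 0.116/0.1652 = 0.7025 m/s.
Reynolds number Re = ρVD/μ = 787.4 · 0.7025 · 0.4586 / 0.00138 = 1.838e+05.
Re > 4000 → turbulent. Relative roughness ε/D = 4.7e-05/0.4586 = 0.000102. Swamee-Jain: f = 0.25/(log₁₀[0.000102/3.7 + 5.74/1.838e+05^0.9])² = 0.25/(log₁₀[2.77e-05 + 0.000105])² = 0.25/(-3.877)² = 0.01663.
Darcy-Weisbach: ΔP = f(L/D)(ρV²/2) = 0.01663·(97.31/0.4586)·(787.4·0.7025²/2) = 0.01663·212.2·194.3 = 685.5 Pa.

ΔP ≈ 685.5 Pa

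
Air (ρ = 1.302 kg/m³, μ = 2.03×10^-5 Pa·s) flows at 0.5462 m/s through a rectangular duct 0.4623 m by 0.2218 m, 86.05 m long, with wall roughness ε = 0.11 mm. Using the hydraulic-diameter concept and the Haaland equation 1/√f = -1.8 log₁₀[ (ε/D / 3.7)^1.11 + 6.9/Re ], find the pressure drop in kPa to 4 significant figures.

Hydraulic diameter D_h = 4A/P = 4·(0.4623·0.2218)/(2·(0.4623+0.2218)) = 0.4102/1.368 = 0.2998 m.
Re = ρVD_h/μ = 1.302·0.5462·0.2998/2.03e-05 = 1.05e+04.
ε/D_h = 0.00011/0.2998 = 0.000367; Haaland gives 1/√f = -1.8 log₁₀[3.6e-05+0.000657] = 5.687, so f = 0.03092.
ΔP = f(L/D_h)(ρV²/2) = 0.03092·86.05/0.2998·0.1942 = 1.724 Pa.
ΔP = 0.001724 kPa.

ΔP ≈ 0.001724 kPa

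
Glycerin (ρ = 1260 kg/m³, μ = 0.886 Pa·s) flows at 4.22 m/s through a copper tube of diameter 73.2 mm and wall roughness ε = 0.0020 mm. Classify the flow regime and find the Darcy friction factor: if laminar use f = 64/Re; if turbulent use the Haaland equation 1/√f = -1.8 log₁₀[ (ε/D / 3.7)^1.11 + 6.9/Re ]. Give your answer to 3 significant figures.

Re = ρVD/μ = 1260·4.22·0.0732/0.886 = 439.3.
Re < 2300 → laminar, so f = 64/Re = 0.1457 (roughness is irrelevant in laminar flow).

f ≈ 0.146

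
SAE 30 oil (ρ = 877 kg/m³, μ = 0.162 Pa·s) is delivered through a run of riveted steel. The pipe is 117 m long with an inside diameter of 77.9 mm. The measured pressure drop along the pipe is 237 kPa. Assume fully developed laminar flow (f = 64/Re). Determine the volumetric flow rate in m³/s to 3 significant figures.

Q ≈ 0.0113 m³/s

For laminar flow, f = 64/Re with Re = ρVD/μ, so Darcy-Weisbach reduces to ΔP = 32μLV/D². Solving for V: V = ΔP·D²/(32μL) = 2.37e+05·(0.0779)²/(32·0.162·117) = 2.371 m/s.
Check: Re = ρVD/μ = 877·2.371·0.0779/0.162 = 1000 < 2300, so the laminar assumption holds.
Q = V·A = 2.371·(π/4·0.0779²) = 0.0113 m³/s = 0.0113 m³/s.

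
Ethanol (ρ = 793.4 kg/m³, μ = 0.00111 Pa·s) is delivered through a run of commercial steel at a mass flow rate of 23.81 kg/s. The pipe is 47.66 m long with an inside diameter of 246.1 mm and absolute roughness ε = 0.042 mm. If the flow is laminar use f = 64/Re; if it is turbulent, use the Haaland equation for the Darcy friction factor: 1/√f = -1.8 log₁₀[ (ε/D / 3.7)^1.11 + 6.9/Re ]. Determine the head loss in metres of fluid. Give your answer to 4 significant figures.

A = πD²/4 = π(0.2461)²/4 = 0.04757 m²; mean velocity V = ṁ/(ρA) = 23.81/(793.4 · 0.04757) = 0.6309 m/s.
Reynolds number Re = ρVD/μ = 793.4 · 0.6309 · 0.2461 / 0.00111 = 1.11e+05.
Re > 4000 → turbulent. Relative roughness ε/D = 4.2e-05/0.2461 = 0.000171. Haaland: 1/√f = -1.8 log₁₀[(0.000171/3.7)^1.11 + 6.9/1.11e+05] = -1.8 log₁₀[1.54e-05 + 6.22e-05] = 7.399, so f = 0.01827.
Darcy-Weisbach: ΔP = f(L/D)(ρV²/2) = 0.01827·(47.66/0.2461)·(793.4·0.6309²/2) = 0.01827·193.7·157.9 = 558.6 Pa.
Head loss h_f = ΔP/(ρg) = 558.6/(793.4·9.81) = 0.07177 m.

h_f ≈ 0.07177 m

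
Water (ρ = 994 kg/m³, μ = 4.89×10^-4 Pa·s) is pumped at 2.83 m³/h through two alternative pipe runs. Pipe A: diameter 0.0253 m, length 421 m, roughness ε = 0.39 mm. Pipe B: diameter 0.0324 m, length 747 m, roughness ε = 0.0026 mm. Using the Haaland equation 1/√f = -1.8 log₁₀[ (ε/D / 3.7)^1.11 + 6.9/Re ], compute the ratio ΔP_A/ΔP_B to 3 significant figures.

Pipe A: V = Q/A = 0.0007861/0.0005027 = 1.564 m/s; Re = 8.042e+04; ε/D = 0.0154; Haaland → f = 0.04476; ΔP_A = f(L/D)(ρV²/2) = 9.051e+05 Pa.
Pipe B: V = Q/A = 0.0007861/0.0008245 = 0.9535 m/s; Re = 6.28e+04; ε/D = 8.02e-05; Haaland → f = 0.01995; ΔP_B = f(L/D)(ρV²/2) = 2.078e+05 Pa.
ΔP_A/ΔP_B = 9.051e+05/2.078e+05 = 4.36.

ΔP_A/ΔP_B ≈ 4.36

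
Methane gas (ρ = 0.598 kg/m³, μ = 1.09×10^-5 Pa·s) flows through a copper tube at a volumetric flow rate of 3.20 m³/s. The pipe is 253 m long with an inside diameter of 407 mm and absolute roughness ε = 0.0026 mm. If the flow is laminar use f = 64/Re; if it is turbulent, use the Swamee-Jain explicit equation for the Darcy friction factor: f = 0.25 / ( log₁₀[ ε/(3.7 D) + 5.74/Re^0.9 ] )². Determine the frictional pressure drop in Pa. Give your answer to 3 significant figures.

ΔP ≈ 1460 Pa

Cross-sectional area A = πD²/4 = π(0.407)²/4 = 0.1301 m²; mean velocity V = Q/A = 3.2/0.1301 = 24.6 m/s.
Reynolds number Re = ρVD/μ = 0.598 · 24.6 · 0.407 / 1.09e-05 = 5.492e+05.
Re > 4000 → turbulent. Relative roughness ε/D = 2.6e-06/0.407 = 6.39e-06. Swamee-Jain: f = 0.25/(log₁₀[6.39e-06/3.7 + 5.74/5.492e+05^0.9])² = 0.25/(log₁₀[1.73e-06 + 3.92e-05])² = 0.25/(-4.388)² = 0.01298.
Darcy-Weisbach: ΔP = f(L/D)(ρV²/2) = 0.01298·(253/0.407)·(0.598·24.6²/2) = 0.01298·621.6·180.9 = 1460 Pa.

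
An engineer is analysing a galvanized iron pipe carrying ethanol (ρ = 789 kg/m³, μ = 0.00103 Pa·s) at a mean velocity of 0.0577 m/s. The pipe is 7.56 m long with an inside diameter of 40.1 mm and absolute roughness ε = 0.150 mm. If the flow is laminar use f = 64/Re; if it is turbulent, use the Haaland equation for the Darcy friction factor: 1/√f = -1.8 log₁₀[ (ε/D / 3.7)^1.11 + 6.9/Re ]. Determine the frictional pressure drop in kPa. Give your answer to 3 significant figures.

ΔP ≈ 0.00894 kPa

Reynolds number Re = ρVD/μ = 789 · 0.0577 · 0.0401 / 0.00103 = 1772.
Re < 2300 → laminar flow, so f = 64/Re = 64/1772 = 0.03611 (the turbulent correlation is not needed).
Darcy-Weisbach: ΔP = f(L/D)(ρV²/2) = 0.03611·(7.56/0.0401)·(789·0.0577²/2) = 0.03611·188.5·1.313 = 8.941 Pa.
ΔP = 8.941 Pa = 0.00894 kPa.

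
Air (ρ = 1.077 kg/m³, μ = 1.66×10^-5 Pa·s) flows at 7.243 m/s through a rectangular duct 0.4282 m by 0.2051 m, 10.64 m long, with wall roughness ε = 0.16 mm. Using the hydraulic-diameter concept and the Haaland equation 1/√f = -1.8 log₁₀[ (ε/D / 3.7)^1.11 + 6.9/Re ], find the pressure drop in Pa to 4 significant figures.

Hydraulic diameter D_h = 4A/P = 4·(0.4282·0.2051)/(2·(0.4282+0.2051)) = 0.3513/1.267 = 0.2774 m.
Re = ρVD_h/μ = 1.077·7.243·0.2774/1.66e-05 = 1.303e+05.
ε/D_h = 0.00016/0.2774 = 0.000577; Haaland gives 1/√f = -1.8 log₁₀[5.94e-05+5.29e-05] = 7.109, so f = 0.01979.
ΔP = f(L/D_h)(ρV²/2) = 0.01979·10.64/0.2774·28.25 = 21.45 Pa.

ΔP ≈ 21.45 Pa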